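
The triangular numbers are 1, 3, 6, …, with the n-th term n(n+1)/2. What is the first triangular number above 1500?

1540

Solve n(n+1)/2 > 1500 for integer n.
The largest n with value ≤ 1500 is 54 (since 1485 ≤ 1500 < 1540), so the first above is n = 55, value 1540.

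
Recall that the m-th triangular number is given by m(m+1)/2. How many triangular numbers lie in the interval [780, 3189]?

The n-th triangular number is n(n+1)/2.
Smallest index with value ≥ 780: n = 39 (giving 780).
Largest index with value ≤ 3189: n = 79 (giving 3160).
Indices 39 through 79: 41 terms.

41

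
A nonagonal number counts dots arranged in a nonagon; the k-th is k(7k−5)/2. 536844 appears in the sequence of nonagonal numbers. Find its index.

392

Set n(7n−5)/2 = 536844, giving 7n² − 5n − 1073688 = 0.
So n = (5 + 5483) / 14 = 5488/14 = 392.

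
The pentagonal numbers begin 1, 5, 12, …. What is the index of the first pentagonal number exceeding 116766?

Solve n(3n−1)/2 > 116766 for integer n.
The largest n with value ≤ 116766 is 279 (since 116622 ≤ 116766 < 117460), so the first above is n = 280, value 117460.

280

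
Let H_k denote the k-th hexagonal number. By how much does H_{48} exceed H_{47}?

189

Consecutive hexagonal numbers differ by 4n − 3: here 4·48 − 3 = 189.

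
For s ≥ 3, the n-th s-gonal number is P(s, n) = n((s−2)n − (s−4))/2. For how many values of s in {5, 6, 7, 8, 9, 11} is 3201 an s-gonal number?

s = 5: P(5, 46) = 3151 and P(5, 47) = 3290; 3201 is not s-gonal.
s = 6: P(6, 40) = 3160 and P(6, 41) = 3321; 3201 is not s-gonal.
s = 7: P(7, 36) = 3186 and P(7, 37) = 3367; 3201 is not s-gonal.
s = 8: P(8, 33) = 3201. ✓
s = 9: P(9, 30) = 3075 and P(9, 31) = 3286; 3201 is not s-gonal.
s = 11: P(11, 27) = 3186 and P(11, 28) = 3430; 3201 is not s-gonal.
Hits: s ∈ {8} → 1.

1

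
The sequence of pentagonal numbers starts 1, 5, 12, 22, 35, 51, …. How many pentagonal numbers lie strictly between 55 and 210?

5

The n-th pentagonal number is n(3n−1)/2.
Smallest index with value > 55: n = 7 (giving 70).
Largest index with value < 210: n = 11 (giving 176).
Indices 7 through 11: 5 terms.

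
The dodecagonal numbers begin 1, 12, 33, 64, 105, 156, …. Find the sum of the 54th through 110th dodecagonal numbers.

Σ i(5i−4) = 5Σi² − 4Σi over i = 54..110.
Σi = 6105 − 1431 = 4674 and Σi² = 449735 − 51039 = 398696.
5·398696 − 4·4674 = 1974784.

1974784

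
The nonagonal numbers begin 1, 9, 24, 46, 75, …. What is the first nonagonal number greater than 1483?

Solve n(7n−5)/2 > 1483 for integer n.
The largest n with value ≤ 1483 is 20 (since 1350 ≤ 1483 < 1491), so the first above is n = 21, value 1491.

1491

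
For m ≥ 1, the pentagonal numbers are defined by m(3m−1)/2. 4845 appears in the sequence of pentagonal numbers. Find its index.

Set n(3n−1)/2 = 4845, giving 3n² − n − 9690 = 0.
The discriminant is 1 + 24·4845 = 116281, and √116281 = 341.
So n = (1 + 341) / 6 = 342/6 = 57.

57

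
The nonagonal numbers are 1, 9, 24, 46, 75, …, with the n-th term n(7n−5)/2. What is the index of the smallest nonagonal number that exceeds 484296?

373

Solve n(7n−5)/2 > 484296 for integer n.
The largest n with value ≤ 484296 is 372 (since 483414 ≤ 484296 < 486019), so the first above is n = 373, value 486019.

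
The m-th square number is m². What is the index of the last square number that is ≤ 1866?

Solve n² ≤ 1866 for integer n.
n = 43 gives 1849 ≤ 1866, while n = 44 gives 1936 > 1866; so the answer is index 43.

43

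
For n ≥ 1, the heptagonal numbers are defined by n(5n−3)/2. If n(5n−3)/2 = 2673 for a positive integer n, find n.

Set n(5n−3)/2 = 2673, giving 5n² − 3n − 5346 = 0.
The discriminant is 9 + 40·2673 = 106929, and √106929 = 327.
So n = (3 + 327) / 10 = 330/10 = 33.

33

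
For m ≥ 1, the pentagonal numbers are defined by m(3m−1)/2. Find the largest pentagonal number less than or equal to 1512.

Solve n(3n−1)/2 ≤ 1512 for integer n.
n = 31 gives 1426 ≤ 1512, while n = 32 gives 1520 > 1512; so the answer is 1426.

1426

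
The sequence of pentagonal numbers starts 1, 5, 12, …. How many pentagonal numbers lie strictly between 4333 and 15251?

The n-th pentagonal number is n(3n−1)/2.
Smallest index with value > 4333: n = 54 (giving 4347).
Largest index with value < 15251: n = 100 (giving 14950).
Indices 54 through 100: 47 terms.

47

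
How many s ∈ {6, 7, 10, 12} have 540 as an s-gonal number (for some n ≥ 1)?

s = 6: P(6, 16) = 496 and P(6, 17) = 561; 540 is not s-gonal.
s = 7: P(7, 15) = 540. ✓
s = 10: P(10, 12) = 540. ✓
s = 12: P(12, 10) = 460 and P(12, 11) = 561; 540 is not s-gonal.
Hits: s ∈ {7, 10} → 2.

2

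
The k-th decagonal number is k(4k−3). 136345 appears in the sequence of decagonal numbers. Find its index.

185

Set n(4n−3) = 136345, giving 4n² − 3n − 136345 = 0.
So n = (3 + 1477) / 8 = 1480/8 = 185.
Check: 185·(4·185 − 3) = 136345. ✓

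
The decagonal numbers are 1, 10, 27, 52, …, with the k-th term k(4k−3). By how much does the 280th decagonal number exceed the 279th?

2233

Consecutive decagonal numbers differ by 8n − 7: here 8·280 − 7 = 2233.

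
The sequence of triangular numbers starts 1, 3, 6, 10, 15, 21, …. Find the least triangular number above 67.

78

Solve n(n+1)/2 > 67 for integer n.
The largest n with value ≤ 67 is 11 (since 66 ≤ 67 < 78), so the first above is n = 12, value 78.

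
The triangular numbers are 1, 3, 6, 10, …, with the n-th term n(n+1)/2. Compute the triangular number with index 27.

The 27th triangular number is n(n+1)/2 with n = 27.
27·28/2 = 756/2 = 378.

378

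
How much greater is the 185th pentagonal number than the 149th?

185·(3·185 − 1)/2 = 51245 and 149·(3·149 − 1)/2 = 33227.
Difference: 51245 − 33227 = 18018.

18018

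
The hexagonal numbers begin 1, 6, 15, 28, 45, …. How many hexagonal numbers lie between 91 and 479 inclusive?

9

The n-th hexagonal number is n(2n−1).
Smallest index with value ≥ 91: n = 7 (giving 91).
Largest index with value ≤ 479: n = 15 (giving 435).
Indices 7 through 15: 9 terms.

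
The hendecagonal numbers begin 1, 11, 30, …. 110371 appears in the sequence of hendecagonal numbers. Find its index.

157

Set n(9n−7)/2 = 110371, giving 9n² − 7n − 220742 = 0.
The discriminant is 49 + 72·110371 = 7946761, and √7946761 = 2819.
So n = (7 + 2819) / 18 = 2826/18 = 157.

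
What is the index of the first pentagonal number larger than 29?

5

Solve n(3n−1)/2 > 29 for integer n.
The largest n with value ≤ 29 is 4 (since 22 ≤ 29 < 35), so the first above is n = 5, value 35.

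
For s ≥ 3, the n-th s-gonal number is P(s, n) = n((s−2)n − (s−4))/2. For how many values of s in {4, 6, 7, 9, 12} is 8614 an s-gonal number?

s = 4: P(4, 92) = 8464 and P(4, 93) = 8649; 8614 is not s-gonal.
s = 6: P(6, 65) = 8385 and P(6, 66) = 8646; 8614 is not s-gonal.
s = 7: P(7, 59) = 8614. ✓
s = 9: P(9, 49) = 8281 and P(9, 50) = 8625; 8614 is not s-gonal.
s = 12: P(12, 41) = 8241 and P(12, 42) = 8652; 8614 is not s-gonal.
Hits: s ∈ {7} → 1.

1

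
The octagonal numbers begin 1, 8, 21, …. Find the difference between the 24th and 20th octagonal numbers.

24·(3·24 − 2) = 1680 and 20·(3·20 − 2) = 1160.
Difference: 1680 − 1160 = 520.

520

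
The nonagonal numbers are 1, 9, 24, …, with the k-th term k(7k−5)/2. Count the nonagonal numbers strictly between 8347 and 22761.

The n-th nonagonal number is n(7n−5)/2.
Smallest index with value > 8347: n = 50 (giving 8625).
Largest index with value < 22761: n = 80 (giving 22200).
Indices 50 through 80: 31 terms.

31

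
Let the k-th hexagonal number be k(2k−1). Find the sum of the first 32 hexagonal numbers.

22352

Σ i(2i−1) = 2Σi² − Σi over i = 1..32.
Σi = 528 and Σi² = 11440.
2·11440 − 1·528 = 22352.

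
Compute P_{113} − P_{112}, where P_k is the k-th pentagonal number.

337

Consecutive pentagonal numbers differ by 3n − 2: here 3·113 − 2 = 337.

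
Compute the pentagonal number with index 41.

41·(3·41 − 1)/2 = 41·122/2 = 41·61 = 2501.

2501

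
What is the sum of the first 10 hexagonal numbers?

715

Σ i(2i−1) = 2Σi² − Σi over i = 1..10.
Σi = 55 and Σi² = 385.
2·385 − 1·55 = 715.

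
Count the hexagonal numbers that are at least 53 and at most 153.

4

The n-th hexagonal number is n(2n−1).
Smallest index with value ≥ 53: n = 6 (giving 66).
Largest index with value ≤ 153: n = 9 (giving 153).
Indices 6 through 9: 4 terms.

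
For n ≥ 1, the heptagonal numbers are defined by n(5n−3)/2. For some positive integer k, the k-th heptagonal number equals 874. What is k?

Set n(5n−3)/2 = 874, giving 5n² − 3n − 1748 = 0.
The discriminant is 9 + 40·874 = 34969, and √34969 = 187.
So n = (3 + 187) / 10 = 190/10 = 19.

19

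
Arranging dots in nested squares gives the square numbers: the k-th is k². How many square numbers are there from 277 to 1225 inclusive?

The n-th square number is n².
Smallest index with value ≥ 277: n = 17 (giving 289).
Largest index with value ≤ 1225: n = 35 (giving 1225).
Indices 17 through 35: 19 terms.

19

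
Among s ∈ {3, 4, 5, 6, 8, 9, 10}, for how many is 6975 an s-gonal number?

s = 3: P(3, 117) = 6903 and P(3, 118) = 7021; 6975 is not s-gonal.
s = 4: P(4, 83) = 6889 and P(4, 84) = 7056; 6975 is not s-gonal.
s = 5: P(5, 68) = 6902 and P(5, 69) = 7107; 6975 is not s-gonal.
s = 6: P(6, 59) = 6903 and P(6, 60) = 7140; 6975 is not s-gonal.
s = 8: P(8, 48) = 6816 and P(8, 49) = 7105; 6975 is not s-gonal.
s = 9: P(9, 45) = 6975. ✓
s = 10: P(10, 42) = 6930 and P(10, 43) = 7267; 6975 is not s-gonal.
Hits: s ∈ {9} → 1.

1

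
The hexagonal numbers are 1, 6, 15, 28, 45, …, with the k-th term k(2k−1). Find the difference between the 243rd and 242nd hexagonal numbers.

969

Consecutive hexagonal numbers differ by 4n − 3: here 4·243 − 3 = 969.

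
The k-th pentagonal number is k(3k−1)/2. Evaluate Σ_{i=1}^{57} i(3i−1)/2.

94221

Σ i(3i−1)/2 = (3Σi² − Σi) / 2 over i = 1..57.
Σi = 1653 and Σi² = 63365.
(3·63365 − 1·1653) / 2 = 188442/2 = 94221.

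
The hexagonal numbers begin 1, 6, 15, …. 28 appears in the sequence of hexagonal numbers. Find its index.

4

Set n(2n−1) = 28, giving 2n² − n − 28 = 0.
The discriminant is 1 + 8·28 = 225, and √225 = 15.
So n = (1 + 15) / 4 = 16/4 = 4.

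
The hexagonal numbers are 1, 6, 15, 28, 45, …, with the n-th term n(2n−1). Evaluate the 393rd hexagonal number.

393·(2·393 − 1) = 393·785 = 308505.

308505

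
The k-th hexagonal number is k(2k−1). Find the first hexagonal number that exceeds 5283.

Solve n(2n−1) > 5283 for integer n.
The largest n with value ≤ 5283 is 51 (since 5151 ≤ 5283 < 5356), so the first above is n = 52, value 5356.

5356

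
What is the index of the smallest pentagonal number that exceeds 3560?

Solve n(3n−1)/2 > 3560 for integer n.
The largest n with value ≤ 3560 is 48 (since 3432 ≤ 3560 < 3577), so the first above is n = 49, value 3577.

49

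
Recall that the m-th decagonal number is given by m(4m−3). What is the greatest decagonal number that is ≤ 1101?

Solve n(4n−3) ≤ 1101 for integer n.
n = 16 gives 976 ≤ 1101, while n = 17 gives 1105 > 1101; so the answer is 976.

976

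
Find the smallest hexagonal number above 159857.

159895

Solve n(2n−1) > 159857 for integer n.
The largest n with value ≤ 159857 is 282 (since 158766 ≤ 159857 < 159895), so the first above is n = 283, value 159895.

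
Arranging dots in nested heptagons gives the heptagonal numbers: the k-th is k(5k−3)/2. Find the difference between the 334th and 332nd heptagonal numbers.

334·(5·334 − 3)/2 = 278389 and 332·(5·332 − 3)/2 = 275062.
Difference: 278389 − 275062 = 3327.

3327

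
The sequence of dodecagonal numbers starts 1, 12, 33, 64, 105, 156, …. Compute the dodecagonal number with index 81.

The 81st dodecagonal number is n(5n−4) with n = 81.
81·(5·81 − 4) = 81·401 = 32481.

32481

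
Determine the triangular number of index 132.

8778

The 132nd triangular number is n(n+1)/2 with n = 132.
132·133/2 = 17556/2 = 8778.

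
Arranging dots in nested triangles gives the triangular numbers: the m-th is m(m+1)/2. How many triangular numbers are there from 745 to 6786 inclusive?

78

The n-th triangular number is n(n+1)/2.
Smallest index with value ≥ 745: n = 39 (giving 780).
Largest index with value ≤ 6786: n = 116 (giving 6786).
Indices 39 through 116: 78 terms.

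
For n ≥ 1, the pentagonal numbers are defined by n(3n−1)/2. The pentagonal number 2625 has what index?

Set n(3n−1)/2 = 2625, giving 3n² − n − 5250 = 0.
The discriminant is 1 + 24·2625 = 63001, and √63001 = 251.
So n = (1 + 251) / 6 = 252/6 = 42.
Check: 42·(3·42 − 1)/2 = 2625. ✓

42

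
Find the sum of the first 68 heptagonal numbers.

264316

Σ i(5i−3)/2 = (5Σi² − 3Σi) / 2 over i = 1..68.
Σi = 2346 and Σi² = 107134.
(5·107134 − 3·2346) / 2 = 528632/2 = 264316.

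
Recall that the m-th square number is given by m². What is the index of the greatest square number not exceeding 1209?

Solve n² ≤ 1209 for integer n.
n = 34 gives 1156 ≤ 1209, while n = 35 gives 1225 > 1209; so the answer is index 34.

34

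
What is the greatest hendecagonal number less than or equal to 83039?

Solve n(9n−7)/2 ≤ 83039 for integer n.
n = 136 gives 82756 ≤ 83039, while n = 137 gives 83981 > 83039; so the answer is 82756.

82756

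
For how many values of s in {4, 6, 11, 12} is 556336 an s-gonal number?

1

s = 4: P(4, 745) = 555025 and P(4, 746) = 556516; 556336 is not s-gonal.
s = 6: P(6, 527) = 554931 and P(6, 528) = 557040; 556336 is not s-gonal.
s = 11: P(11, 352) = 556336. ✓
s = 12: P(12, 333) = 553113 and P(12, 334) = 556444; 556336 is not s-gonal.
Hits: s ∈ {11} → 1.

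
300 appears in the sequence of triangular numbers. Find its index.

24

Set n(n+1)/2 = 300, giving n² + n − 600 = 0.
The discriminant is 1 + 8·300 = 2401, and √2401 = 49.
So n = (-1 + 49) / 2 = 48/2 = 24.
Check: 24·25/2 = 300. ✓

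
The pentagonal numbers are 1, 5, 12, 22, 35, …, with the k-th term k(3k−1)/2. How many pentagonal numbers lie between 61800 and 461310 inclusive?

The n-th pentagonal number is n(3n−1)/2.
Smallest index with value ≥ 61800: n = 204 (giving 62322).
Largest index with value ≤ 461310: n = 554 (giving 460097).
Indices 204 through 554: 351 terms.

351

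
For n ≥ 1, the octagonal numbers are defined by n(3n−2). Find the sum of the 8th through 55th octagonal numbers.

Σ i(3i−2) = 3Σi² − 2Σi over i = 8..55.
Σi = 1540 − 28 = 1512 and Σi² = 56980 − 140 = 56840.
3·56840 − 2·1512 = 167496.

167496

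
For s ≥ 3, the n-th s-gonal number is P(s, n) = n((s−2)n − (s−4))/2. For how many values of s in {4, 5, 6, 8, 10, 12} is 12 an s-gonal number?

s = 4: P(4, 3) = 9 and P(4, 4) = 16; 12 is not s-gonal.
s = 5: P(5, 3) = 12. ✓
s = 6: P(6, 2) = 6 and P(6, 3) = 15; 12 is not s-gonal.
s = 8: P(8, 2) = 8 and P(8, 3) = 21; 12 is not s-gonal.
s = 10: P(10, 2) = 10 and P(10, 3) = 27; 12 is not s-gonal.
s = 12: P(12, 2) = 12. ✓
Hits: s ∈ {5, 12} → 2.

2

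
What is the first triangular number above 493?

Solve n(n+1)/2 > 493 for integer n.
The largest n with value ≤ 493 is 30 (since 465 ≤ 493 < 496), so the first above is n = 31, value 496.

496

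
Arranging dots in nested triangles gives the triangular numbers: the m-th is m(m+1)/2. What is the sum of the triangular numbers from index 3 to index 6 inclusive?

Σ i(i+1)/2 = (Σi² + Σi) / 2 over i = 3..6.
Σi = 21 − 3 = 18 and Σi² = 91 − 5 = 86.
(1·86 + 1·18) / 2 = 104/2 = 52.

52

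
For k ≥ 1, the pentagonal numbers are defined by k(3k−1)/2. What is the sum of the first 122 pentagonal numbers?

Σ i(3i−1)/2 = (3Σi² − Σi) / 2 over i = 1..122.
Σi = 7503 and Σi² = 612745.
(3·612745 − 1·7503) / 2 = 1830732/2 = 915366.

915366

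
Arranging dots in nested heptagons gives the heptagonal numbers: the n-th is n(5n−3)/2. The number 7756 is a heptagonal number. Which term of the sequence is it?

56

Set n(5n−3)/2 = 7756, giving 5n² − 3n − 15512 = 0.
The discriminant is 9 + 40·7756 = 310249, and √310249 = 557.
So n = (3 + 557) / 10 = 560/10 = 56.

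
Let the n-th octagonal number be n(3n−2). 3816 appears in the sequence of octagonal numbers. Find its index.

Set n(3n−2) = 3816, giving 3n² − 2n − 3816 = 0.
So n = (2 + 214) / 6 = 216/6 = 36.

36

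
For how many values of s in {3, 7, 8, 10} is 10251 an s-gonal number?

1

s = 3: P(3, 142) = 10153 and P(3, 143) = 10296; 10251 is not s-gonal.
s = 7: P(7, 64) = 10144 and P(7, 65) = 10465; 10251 is not s-gonal.
s = 8: P(8, 58) = 9976 and P(8, 59) = 10325; 10251 is not s-gonal.
s = 10: P(10, 51) = 10251. ✓
Hits: s ∈ {10} → 1.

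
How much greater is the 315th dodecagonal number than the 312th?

9393

315·(5·315 − 4) = 494865 and 312·(5·312 − 4) = 485472.
Difference: 494865 − 485472 = 9393.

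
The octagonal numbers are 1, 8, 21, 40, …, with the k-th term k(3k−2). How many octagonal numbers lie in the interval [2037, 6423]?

The n-th octagonal number is n(3n−2).
Smallest index with value ≥ 2037: n = 27 (giving 2133).
Largest index with value ≤ 6423: n = 46 (giving 6256).
Indices 27 through 46: 20 terms.

20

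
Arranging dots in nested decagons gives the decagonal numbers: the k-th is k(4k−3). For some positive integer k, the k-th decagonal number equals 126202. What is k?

178

Set n(4n−3) = 126202, giving 4n² − 3n − 126202 = 0.
So n = (3 + 1421) / 8 = 1424/8 = 178.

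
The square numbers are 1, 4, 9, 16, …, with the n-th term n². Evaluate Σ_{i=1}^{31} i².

Σ_{i=1}^{31} i² = 31·32·63/6 = 10416.

10416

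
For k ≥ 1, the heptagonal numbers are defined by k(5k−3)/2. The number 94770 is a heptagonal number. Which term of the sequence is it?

195

Set n(5n−3)/2 = 94770, giving 5n² − 3n − 189540 = 0.
The discriminant is 9 + 40·94770 = 3790809, and √3790809 = 1947.
So n = (3 + 1947) / 10 = 1950/10 = 195.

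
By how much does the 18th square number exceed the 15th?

99

18² = 324 and 15² = 225.
Difference: 324 − 225 = 99.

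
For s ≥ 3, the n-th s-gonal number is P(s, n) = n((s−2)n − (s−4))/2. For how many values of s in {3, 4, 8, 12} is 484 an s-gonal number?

s = 3: P(3, 30) = 465 and P(3, 31) = 496; 484 is not s-gonal.
s = 4: P(4, 22) = 484. ✓
s = 8: P(8, 13) = 481 and P(8, 14) = 560; 484 is not s-gonal.
s = 12: P(12, 10) = 460 and P(12, 11) = 561; 484 is not s-gonal.
Hits: s ∈ {4} → 1.

1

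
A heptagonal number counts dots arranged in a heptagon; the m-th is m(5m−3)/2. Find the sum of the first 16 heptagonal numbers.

Σ i(5i−3)/2 = (5Σi² − 3Σi) / 2 over i = 1..16.
Σi = 136 and Σi² = 1496.
(5·1496 − 3·136) / 2 = 7072/2 = 3536.

3536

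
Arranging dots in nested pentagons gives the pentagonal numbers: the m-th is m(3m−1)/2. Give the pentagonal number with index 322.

The 322nd pentagonal number is n(3n−1)/2 with n = 322.
322·(3·322 − 1)/2 = 322·965/2 = 155365.

155365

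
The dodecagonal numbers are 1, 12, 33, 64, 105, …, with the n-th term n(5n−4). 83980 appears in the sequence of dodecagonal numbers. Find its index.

130

Set n(5n−4) = 83980, giving 5n² − 4n − 83980 = 0.
So n = (4 + 1296) / 10 = 1300/10 = 130.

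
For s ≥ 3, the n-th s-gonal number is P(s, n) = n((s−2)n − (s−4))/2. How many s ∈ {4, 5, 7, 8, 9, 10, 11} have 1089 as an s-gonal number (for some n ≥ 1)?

s = 4: P(4, 33) = 1089. ✓
s = 5: P(5, 27) = 1080 and P(5, 28) = 1162; 1089 is not s-gonal.
s = 7: P(7, 21) = 1071 and P(7, 22) = 1177; 1089 is not s-gonal.
s = 8: P(8, 19) = 1045 and P(8, 20) = 1160; 1089 is not s-gonal.
s = 9: P(9, 18) = 1089. ✓
s = 10: P(10, 16) = 976 and P(10, 17) = 1105; 1089 is not s-gonal.
s = 11: P(11, 15) = 960 and P(11, 16) = 1096; 1089 is not s-gonal.
Hits: s ∈ {4, 9} → 2.

2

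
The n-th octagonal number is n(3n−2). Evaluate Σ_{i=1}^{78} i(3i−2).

477555

Σ i(3i−2) = 3Σi² − 2Σi over i = 1..78.
Σi = 3081 and Σi² = 161239.
3·161239 − 2·3081 = 477555.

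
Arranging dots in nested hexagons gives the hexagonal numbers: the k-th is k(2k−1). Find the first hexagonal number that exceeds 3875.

Solve n(2n−1) > 3875 for integer n.
The largest n with value ≤ 3875 is 44 (since 3828 ≤ 3875 < 4005), so the first above is n = 45, value 4005.

4005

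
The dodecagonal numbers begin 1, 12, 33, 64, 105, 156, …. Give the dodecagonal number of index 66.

The 66th dodecagonal number is n(5n−4) with n = 66.
66·(5·66 − 4) = 66·326 = 21516.

21516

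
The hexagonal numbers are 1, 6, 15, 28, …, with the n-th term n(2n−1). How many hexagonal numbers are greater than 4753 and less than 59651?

The n-th hexagonal number is n(2n−1).
Smallest index with value > 4753: n = 50 (giving 4950).
Largest index with value < 59651: n = 172 (giving 58996).
Indices 50 through 172: 123 terms.

123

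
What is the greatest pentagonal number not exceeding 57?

Solve n(3n−1)/2 ≤ 57 for integer n.
n = 6 gives 51 ≤ 57, while n = 7 gives 70 > 57; so the answer is 51.

51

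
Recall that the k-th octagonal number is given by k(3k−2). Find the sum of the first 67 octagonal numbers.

302974

Σ i(3i−2) = 3Σi² − 2Σi over i = 1..67.
Σi = 2278 and Σi² = 102510.
3·102510 − 2·2278 = 302974.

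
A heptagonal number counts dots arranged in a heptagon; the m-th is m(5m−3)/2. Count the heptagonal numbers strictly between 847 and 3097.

The n-th heptagonal number is n(5n−3)/2.
Smallest index with value > 847: n = 19 (giving 874).
Largest index with value < 3097: n = 35 (giving 3010).
Indices 19 through 35: 17 terms.

17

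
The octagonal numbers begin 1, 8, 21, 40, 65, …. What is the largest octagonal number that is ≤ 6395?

6256

Solve n(3n−2) ≤ 6395 for integer n.
n = 46 gives 6256 ≤ 6395, while n = 47 gives 6533 > 6395; so the answer is 6256.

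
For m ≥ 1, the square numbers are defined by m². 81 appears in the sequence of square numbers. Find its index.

We need n² = 81, so n = √81 = 9.
Check: 9² = 81. ✓

9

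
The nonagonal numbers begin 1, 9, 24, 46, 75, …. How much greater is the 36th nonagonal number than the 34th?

36·(7·36 − 5)/2 = 4446 and 34·(7·34 − 5)/2 = 3961.
Difference: 4446 − 3961 = 485.

485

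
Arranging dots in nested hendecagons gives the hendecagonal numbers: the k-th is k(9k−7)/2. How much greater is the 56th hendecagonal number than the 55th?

496

Consecutive hendecagonal numbers differ by 9n − 8: here 9·56 − 8 = 496.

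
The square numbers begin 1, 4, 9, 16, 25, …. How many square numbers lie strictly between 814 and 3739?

33

The n-th square number is n².
Smallest index with value > 814: n = 29 (giving 841).
Largest index with value < 3739: n = 61 (giving 3721).
Indices 29 through 61: 33 terms.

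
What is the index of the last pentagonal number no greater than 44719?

172

Solve n(3n−1)/2 ≤ 44719 for integer n.
n = 172 gives 44290 ≤ 44719, while n = 173 gives 44807 > 44719; so the answer is index 172.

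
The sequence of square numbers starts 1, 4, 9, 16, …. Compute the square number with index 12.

144

12² = 144.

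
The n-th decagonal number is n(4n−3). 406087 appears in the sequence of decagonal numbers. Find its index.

Set n(4n−3) = 406087, giving 4n² − 3n − 406087 = 0.
The discriminant is 9 + 16·406087 = 6497401, and √6497401 = 2549.
So n = (3 + 2549) / 8 = 2552/8 = 319.

319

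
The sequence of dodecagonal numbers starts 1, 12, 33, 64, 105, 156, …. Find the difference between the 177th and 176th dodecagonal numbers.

Consecutive dodecagonal numbers differ by 10n − 9: here 10·177 − 9 = 1761.

1761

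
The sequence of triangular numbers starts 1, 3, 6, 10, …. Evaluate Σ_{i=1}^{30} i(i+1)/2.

4960

Σ i(i+1)/2 = (Σi² + Σi) / 2 over i = 1..30.
Σi = 465 and Σi² = 9455.
(1·9455 + 1·465) / 2 = 9920/2 = 4960.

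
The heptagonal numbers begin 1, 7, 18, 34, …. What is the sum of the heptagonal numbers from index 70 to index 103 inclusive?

Σ i(5i−3)/2 = (5Σi² − 3Σi) / 2 over i = 70..103.
Σi = 5356 − 2415 = 2941 and Σi² = 369564 − 111895 = 257669.
(5·257669 − 3·2941) / 2 = 1279522/2 = 639761.

639761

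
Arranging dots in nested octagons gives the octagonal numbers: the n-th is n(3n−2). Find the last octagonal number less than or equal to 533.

Solve n(3n−2) ≤ 533 for integer n.
n = 13 gives 481 ≤ 533, while n = 14 gives 560 > 533; so the answer is 481.

481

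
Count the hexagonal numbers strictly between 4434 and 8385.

17

The n-th hexagonal number is n(2n−1).
Smallest index with value > 4434: n = 48 (giving 4560).
Largest index with value < 8385: n = 64 (giving 8128).
Indices 48 through 64: 17 terms.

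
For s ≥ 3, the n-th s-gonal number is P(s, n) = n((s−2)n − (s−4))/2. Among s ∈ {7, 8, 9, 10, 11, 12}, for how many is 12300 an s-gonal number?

s = 7: P(7, 70) = 12145 and P(7, 71) = 12496; 12300 is not s-gonal.
s = 8: P(8, 64) = 12160 and P(8, 65) = 12545; 12300 is not s-gonal.
s = 9: P(9, 59) = 12036 and P(9, 60) = 12450; 12300 is not s-gonal.
s = 10: P(10, 55) = 11935 and P(10, 56) = 12376; 12300 is not s-gonal.
s = 11: P(11, 52) = 11986 and P(11, 53) = 12455; 12300 is not s-gonal.
s = 12: P(12, 50) = 12300. ✓
Hits: s ∈ {12} → 1.

1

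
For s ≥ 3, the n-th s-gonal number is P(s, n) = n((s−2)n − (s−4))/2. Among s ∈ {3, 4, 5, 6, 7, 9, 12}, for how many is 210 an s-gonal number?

2

s = 3: P(3, 20) = 210. ✓
s = 4: P(4, 14) = 196 and P(4, 15) = 225; 210 is not s-gonal.
s = 5: P(5, 12) = 210. ✓
s = 6: P(6, 10) = 190 and P(6, 11) = 231; 210 is not s-gonal.
s = 7: P(7, 9) = 189 and P(7, 10) = 235; 210 is not s-gonal.
s = 9: P(9, 8) = 204 and P(9, 9) = 261; 210 is not s-gonal.
s = 12: P(12, 6) = 156 and P(12, 7) = 217; 210 is not s-gonal.
Hits: s ∈ {3, 5} → 2.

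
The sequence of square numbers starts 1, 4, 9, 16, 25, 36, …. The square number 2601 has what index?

51

We need n² = 2601, so n = √2601 = 51.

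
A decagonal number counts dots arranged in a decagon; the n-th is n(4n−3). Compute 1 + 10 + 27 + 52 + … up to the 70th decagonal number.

459725

Σ i(4i−3) = 4Σi² − 3Σi over i = 1..70.
Σi = 2485 and Σi² = 116795.
4·116795 − 3·2485 = 459725.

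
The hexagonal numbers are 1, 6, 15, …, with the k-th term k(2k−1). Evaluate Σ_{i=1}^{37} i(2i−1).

Σ i(2i−1) = 2Σi² − Σi over i = 1..37.
Σi = 703 and Σi² = 17575.
2·17575 − 1·703 = 34447.

34447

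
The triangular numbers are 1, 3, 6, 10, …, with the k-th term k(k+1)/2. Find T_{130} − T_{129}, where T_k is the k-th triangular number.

130

Consecutive triangular numbers differ by n: T_{130} − T_{129} = 130.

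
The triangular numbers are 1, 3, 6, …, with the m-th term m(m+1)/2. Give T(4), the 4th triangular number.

10

The 4th triangular number is n(n+1)/2 with n = 4.
4·5/2 = 20/2 = 10.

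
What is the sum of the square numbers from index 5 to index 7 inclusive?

Σ_{i=5}^{7} i² = 140 − 30 = 110.

110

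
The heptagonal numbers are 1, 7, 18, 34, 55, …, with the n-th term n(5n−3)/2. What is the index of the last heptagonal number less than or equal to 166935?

258

Solve n(5n−3)/2 ≤ 166935 for integer n.
n = 258 gives 166023 ≤ 166935, while n = 259 gives 167314 > 166935; so the answer is index 258.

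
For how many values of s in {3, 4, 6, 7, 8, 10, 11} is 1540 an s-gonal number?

3

s = 3: P(3, 55) = 1540. ✓
s = 4: P(4, 39) = 1521 and P(4, 40) = 1600; 1540 is not s-gonal.
s = 6: P(6, 28) = 1540. ✓
s = 7: P(7, 25) = 1525 and P(7, 26) = 1651; 1540 is not s-gonal.
s = 8: P(8, 22) = 1408 and P(8, 23) = 1541; 1540 is not s-gonal.
s = 10: P(10, 20) = 1540. ✓
s = 11: P(11, 18) = 1395 and P(11, 19) = 1558; 1540 is not s-gonal.
Hits: s ∈ {3, 6, 10} → 3.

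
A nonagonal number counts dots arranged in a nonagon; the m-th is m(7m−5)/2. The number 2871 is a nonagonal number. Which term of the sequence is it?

29

Set n(7n−5)/2 = 2871, giving 7n² − 5n − 5742 = 0.
The discriminant is 25 + 56·2871 = 160801, and √160801 = 401.
So n = (5 + 401) / 14 = 406/14 = 29.
Check: 29·(7·29 − 5)/2 = 2871. ✓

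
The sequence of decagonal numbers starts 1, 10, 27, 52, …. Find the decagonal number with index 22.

1870

22·(4·22 − 3) = 22·85 = 1870.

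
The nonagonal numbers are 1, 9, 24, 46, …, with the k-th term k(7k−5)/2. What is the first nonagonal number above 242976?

243276

Solve n(7n−5)/2 > 242976 for integer n.
The largest n with value ≤ 242976 is 263 (since 241434 ≤ 242976 < 243276), so the first above is n = 264, value 243276.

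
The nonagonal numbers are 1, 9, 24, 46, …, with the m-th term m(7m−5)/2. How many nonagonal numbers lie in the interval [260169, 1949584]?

474

The n-th nonagonal number is n(7n−5)/2.
Smallest index with value ≥ 260169: n = 273 (giving 260169).
Largest index with value ≤ 1949584: n = 746 (giving 1945941).
Indices 273 through 746: 474 terms.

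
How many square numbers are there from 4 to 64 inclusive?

The n-th square number is n².
Smallest index with value ≥ 4: n = 2 (giving 4).
Largest index with value ≤ 64: n = 8 (giving 64).
Indices 2 through 8: 7 terms.

7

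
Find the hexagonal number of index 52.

5356

The 52nd hexagonal number is n(2n−1) with n = 52.
52·(2·52 − 1) = 52·103 = 5356.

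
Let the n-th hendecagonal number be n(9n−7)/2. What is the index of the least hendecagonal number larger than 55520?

Solve n(9n−7)/2 > 55520 for integer n.
The largest n with value ≤ 55520 is 111 (since 55056 ≤ 55520 < 56056), so the first above is n = 112, value 56056.

112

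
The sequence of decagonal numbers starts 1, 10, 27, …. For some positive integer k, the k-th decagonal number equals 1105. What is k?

17

Set n(4n−3) = 1105, giving 4n² − 3n − 1105 = 0.
The discriminant is 9 + 16·1105 = 17689, and √17689 = 133.
So n = (3 + 133) / 8 = 136/8 = 17.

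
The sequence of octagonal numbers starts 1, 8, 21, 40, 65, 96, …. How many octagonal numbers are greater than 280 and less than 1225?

The n-th octagonal number is n(3n−2).
Smallest index with value > 280: n = 11 (giving 341).
Largest index with value < 1225: n = 20 (giving 1160).
Indices 11 through 20: 10 terms.

10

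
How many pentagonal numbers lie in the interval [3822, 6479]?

The n-th pentagonal number is n(3n−1)/2.
Smallest index with value ≥ 3822: n = 51 (giving 3876).
Largest index with value ≤ 6479: n = 65 (giving 6305).
Indices 51 through 65: 15 terms.

15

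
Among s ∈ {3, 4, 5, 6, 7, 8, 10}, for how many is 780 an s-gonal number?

s = 3: P(3, 39) = 780. ✓
s = 4: P(4, 27) = 729 and P(4, 28) = 784; 780 is not s-gonal.
s = 5: P(5, 22) = 715 and P(5, 23) = 782; 780 is not s-gonal.
s = 6: P(6, 20) = 780. ✓
s = 7: P(7, 17) = 697 and P(7, 18) = 783; 780 is not s-gonal.
s = 8: P(8, 16) = 736 and P(8, 17) = 833; 780 is not s-gonal.
s = 10: P(10, 14) = 742 and P(10, 15) = 855; 780 is not s-gonal.
Hits: s ∈ {3, 6} → 2.

2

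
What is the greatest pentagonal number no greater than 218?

210

Solve n(3n−1)/2 ≤ 218 for integer n.
n = 12 gives 210 ≤ 218, while n = 13 gives 247 > 218; so the answer is 210.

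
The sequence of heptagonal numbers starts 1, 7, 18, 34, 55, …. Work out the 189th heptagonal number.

89019

189·(5·189 − 3)/2 = 189·942/2 = 189·471 = 89019.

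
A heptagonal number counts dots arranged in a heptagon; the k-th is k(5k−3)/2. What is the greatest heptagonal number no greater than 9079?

Solve n(5n−3)/2 ≤ 9079 for integer n.
n = 60 gives 8910 ≤ 9079, while n = 61 gives 9211 > 9079; so the answer is 8910.

8910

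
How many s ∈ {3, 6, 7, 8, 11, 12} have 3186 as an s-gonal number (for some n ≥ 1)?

2

s = 3: P(3, 79) = 3160 and P(3, 80) = 3240; 3186 is not s-gonal.
s = 6: P(6, 40) = 3160 and P(6, 41) = 3321; 3186 is not s-gonal.
s = 7: P(7, 36) = 3186. ✓
s = 8: P(8, 32) = 3008 and P(8, 33) = 3201; 3186 is not s-gonal.
s = 11: P(11, 27) = 3186. ✓
s = 12: P(12, 25) = 3025 and P(12, 26) = 3276; 3186 is not s-gonal.
Hits: s ∈ {7, 11} → 2.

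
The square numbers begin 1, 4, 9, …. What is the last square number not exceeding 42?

Solve n² ≤ 42 for integer n.
n = 6 gives 36 ≤ 42, while n = 7 gives 49 > 42; so the answer is 36.

36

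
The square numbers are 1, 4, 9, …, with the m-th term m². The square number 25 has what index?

We need n² = 25, so n = √25 = 5.

5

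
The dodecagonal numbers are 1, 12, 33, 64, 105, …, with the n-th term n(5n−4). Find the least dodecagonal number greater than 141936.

142129

Solve n(5n−4) > 141936 for integer n.
The largest n with value ≤ 141936 is 168 (since 140448 ≤ 141936 < 142129), so the first above is n = 169, value 142129.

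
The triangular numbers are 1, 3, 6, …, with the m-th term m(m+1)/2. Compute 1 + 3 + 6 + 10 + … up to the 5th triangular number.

Σ i(i+1)/2 = (Σi² + Σi) / 2 over i = 1..5.
Σi = 15 and Σi² = 55.
(1·55 + 1·15) / 2 = 70/2 = 35.

35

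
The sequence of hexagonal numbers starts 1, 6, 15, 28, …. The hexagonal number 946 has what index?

Set n(2n−1) = 946, giving 2n² − n − 946 = 0.
The discriminant is 1 + 8·946 = 7569, and √7569 = 87.
So n = (1 + 87) / 4 = 88/4 = 22.

22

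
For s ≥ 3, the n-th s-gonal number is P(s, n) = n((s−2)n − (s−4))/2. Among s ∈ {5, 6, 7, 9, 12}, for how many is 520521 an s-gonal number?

s = 5: P(5, 589) = 520087 and P(5, 590) = 521855; 520521 is not s-gonal.
s = 6: P(6, 510) = 519690 and P(6, 511) = 521731; 520521 is not s-gonal.
s = 7: P(7, 456) = 519156 and P(7, 457) = 521437; 520521 is not s-gonal.
s = 9: P(9, 386) = 520521. ✓
s = 12: P(12, 323) = 520353 and P(12, 324) = 523584; 520521 is not s-gonal.
Hits: s ∈ {9} → 1.

1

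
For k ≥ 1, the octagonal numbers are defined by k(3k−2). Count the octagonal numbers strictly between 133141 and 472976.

The n-th octagonal number is n(3n−2).
Smallest index with value > 133141: n = 212 (giving 134408).
Largest index with value < 472976: n = 397 (giving 472033).
Indices 212 through 397: 186 terms.

186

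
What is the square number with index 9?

The 9th square number is n² with n = 9.
9² = 81.

81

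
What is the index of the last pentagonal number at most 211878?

Solve n(3n−1)/2 ≤ 211878 for integer n.
n = 376 gives 211876 ≤ 211878, while n = 377 gives 213005 > 211878; so the answer is index 376.

376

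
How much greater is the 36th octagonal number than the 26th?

36·(3·36 − 2) = 3816 and 26·(3·26 − 2) = 1976.
Difference: 3816 − 1976 = 1840.

1840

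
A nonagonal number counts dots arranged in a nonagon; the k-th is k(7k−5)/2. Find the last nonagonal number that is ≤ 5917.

Solve n(7n−5)/2 ≤ 5917 for integer n.
n = 41 gives 5781 ≤ 5917, while n = 42 gives 6069 > 5917; so the answer is 5781.

5781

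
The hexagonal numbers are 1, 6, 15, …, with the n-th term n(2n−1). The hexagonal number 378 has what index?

Set n(2n−1) = 378, giving 2n² − n − 378 = 0.
The discriminant is 1 + 8·378 = 3025, and √3025 = 55.
So n = (1 + 55) / 4 = 56/4 = 14.
Check: 14·(2·14 − 1) = 378. ✓

14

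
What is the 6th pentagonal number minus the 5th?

16

Consecutive pentagonal numbers differ by 3n − 2: here 3·6 − 2 = 16.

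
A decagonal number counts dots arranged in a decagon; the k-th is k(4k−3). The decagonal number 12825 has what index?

Set n(4n−3) = 12825, giving 4n² − 3n − 12825 = 0.
The discriminant is 9 + 16·12825 = 205209, and √205209 = 453.
So n = (3 + 453) / 8 = 456/8 = 57.
Check: 57·(4·57 − 3) = 12825. ✓

57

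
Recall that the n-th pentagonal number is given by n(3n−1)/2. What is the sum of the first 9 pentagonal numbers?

405

Σ i(3i−1)/2 = (3Σi² − Σi) / 2 over i = 1..9.
Σi = 45 and Σi² = 285.
(3·285 − 1·45) / 2 = 810/2 = 405.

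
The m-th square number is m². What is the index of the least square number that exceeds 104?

11

Solve n² > 104 for integer n.
The largest n with value ≤ 104 is 10 (since 100 ≤ 104 < 121), so the first above is n = 11, value 121.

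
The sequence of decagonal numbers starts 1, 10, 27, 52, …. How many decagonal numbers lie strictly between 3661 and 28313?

The n-th decagonal number is n(4n−3).
Smallest index with value > 3661: n = 31 (giving 3751).
Largest index with value < 28313: n = 84 (giving 27972).
Indices 31 through 84: 54 terms.

54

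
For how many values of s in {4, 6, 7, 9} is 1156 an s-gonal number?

1

s = 4: P(4, 34) = 1156. ✓
s = 6: P(6, 24) = 1128 and P(6, 25) = 1225; 1156 is not s-gonal.
s = 7: P(7, 21) = 1071 and P(7, 22) = 1177; 1156 is not s-gonal.
s = 9: P(9, 18) = 1089 and P(9, 19) = 1216; 1156 is not s-gonal.
Hits: s ∈ {4} → 1.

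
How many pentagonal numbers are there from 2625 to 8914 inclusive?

The n-th pentagonal number is n(3n−1)/2.
Smallest index with value ≥ 2625: n = 42 (giving 2625).
Largest index with value ≤ 8914: n = 77 (giving 8855).
Indices 42 through 77: 36 terms.

36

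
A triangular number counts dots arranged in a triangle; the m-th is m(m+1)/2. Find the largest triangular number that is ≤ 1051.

1035

Solve n(n+1)/2 ≤ 1051 for integer n.
n = 45 gives 1035 ≤ 1051, while n = 46 gives 1081 > 1051; so the answer is 1035.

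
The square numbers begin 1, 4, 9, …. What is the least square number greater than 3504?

3600

Solve n² > 3504 for integer n.
The largest n with value ≤ 3504 is 59 (since 3481 ≤ 3504 < 3600), so the first above is n = 60, value 3600.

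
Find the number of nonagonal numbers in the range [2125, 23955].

59

The n-th nonagonal number is n(7n−5)/2.
Smallest index with value ≥ 2125: n = 25 (giving 2125).
Largest index with value ≤ 23955: n = 83 (giving 23904).
Indices 25 through 83: 59 terms.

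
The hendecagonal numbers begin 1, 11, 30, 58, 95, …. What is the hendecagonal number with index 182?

The 182nd hendecagonal number is n(9n−7)/2 with n = 182.
182·(9·182 − 7)/2 = 182·1631/2 = 148421.

148421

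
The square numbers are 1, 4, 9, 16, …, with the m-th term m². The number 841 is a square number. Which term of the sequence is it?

We need n² = 841, so n = √841 = 29.

29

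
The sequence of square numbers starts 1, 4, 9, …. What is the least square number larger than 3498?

3600

Solve n² > 3498 for integer n.
The largest n with value ≤ 3498 is 59 (since 3481 ≤ 3498 < 3600), so the first above is n = 60, value 3600.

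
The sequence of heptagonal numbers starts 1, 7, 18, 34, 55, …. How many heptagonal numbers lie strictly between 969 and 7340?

The n-th heptagonal number is n(5n−3)/2.
Smallest index with value > 969: n = 20 (giving 970).
Largest index with value < 7340: n = 54 (giving 7209).
Indices 20 through 54: 35 terms.

35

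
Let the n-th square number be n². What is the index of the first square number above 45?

7

Solve n² > 45 for integer n.
The largest n with value ≤ 45 is 6 (since 36 ≤ 45 < 49), so the first above is n = 7, value 49.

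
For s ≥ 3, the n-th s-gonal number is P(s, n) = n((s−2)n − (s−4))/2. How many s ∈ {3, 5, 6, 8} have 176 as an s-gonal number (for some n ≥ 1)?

2

s = 3: P(3, 18) = 171 and P(3, 19) = 190; 176 is not s-gonal.
s = 5: P(5, 11) = 176. ✓
s = 6: P(6, 9) = 153 and P(6, 10) = 190; 176 is not s-gonal.
s = 8: P(8, 8) = 176. ✓
Hits: s ∈ {5, 8} → 2.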